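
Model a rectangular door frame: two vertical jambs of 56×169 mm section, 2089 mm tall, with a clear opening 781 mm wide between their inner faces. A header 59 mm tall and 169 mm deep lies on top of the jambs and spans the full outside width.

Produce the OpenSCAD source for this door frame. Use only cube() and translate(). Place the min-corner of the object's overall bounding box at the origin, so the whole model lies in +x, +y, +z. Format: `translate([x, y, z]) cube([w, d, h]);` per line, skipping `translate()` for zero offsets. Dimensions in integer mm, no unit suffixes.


cube([56, 169, 2089]);
translate([837, 0, 0]) cube([56, 169, 2089]);
translate([0, 0, 2089]) cube([893, 169, 59]);


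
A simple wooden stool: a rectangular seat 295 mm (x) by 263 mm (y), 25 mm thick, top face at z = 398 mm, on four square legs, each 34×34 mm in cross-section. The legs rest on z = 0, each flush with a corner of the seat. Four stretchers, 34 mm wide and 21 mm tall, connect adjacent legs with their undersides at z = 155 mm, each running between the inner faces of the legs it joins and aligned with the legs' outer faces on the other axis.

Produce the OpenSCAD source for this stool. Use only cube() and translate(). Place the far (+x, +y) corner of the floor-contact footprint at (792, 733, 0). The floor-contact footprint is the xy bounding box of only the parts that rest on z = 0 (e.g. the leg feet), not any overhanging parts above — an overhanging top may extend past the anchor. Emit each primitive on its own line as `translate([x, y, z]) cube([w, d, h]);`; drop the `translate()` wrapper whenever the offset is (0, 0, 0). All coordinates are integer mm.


translate([497, 470, 373]) cube([295, 263, 25]);
translate([497, 470, 0]) cube([34, 34, 373]);
translate([758, 470, 0]) cube([34, 34, 373]);
translate([497, 699, 0]) cube([34, 34, 373]);
translate([758, 699, 0]) cube([34, 34, 373]);
translate([531, 470, 155]) cube([227, 34, 21]);
translate([531, 699, 155]) cube([227, 34, 21]);
translate([497, 504, 155]) cube([34, 195, 21]);
translate([758, 504, 155]) cube([34, 195, 21]);


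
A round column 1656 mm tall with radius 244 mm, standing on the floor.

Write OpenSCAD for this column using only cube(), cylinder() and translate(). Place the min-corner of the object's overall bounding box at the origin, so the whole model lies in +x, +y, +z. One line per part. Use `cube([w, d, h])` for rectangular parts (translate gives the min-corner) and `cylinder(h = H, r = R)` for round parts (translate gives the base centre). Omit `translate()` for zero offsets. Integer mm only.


translate([244, 244, 0]) cylinder(h = 1656, r = 244);


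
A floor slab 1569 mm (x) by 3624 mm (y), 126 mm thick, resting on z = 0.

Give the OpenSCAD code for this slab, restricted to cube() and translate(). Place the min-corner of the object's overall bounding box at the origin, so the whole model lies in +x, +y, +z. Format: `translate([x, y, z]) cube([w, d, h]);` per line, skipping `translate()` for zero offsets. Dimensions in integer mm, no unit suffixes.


cube([1569, 3624, 126]);


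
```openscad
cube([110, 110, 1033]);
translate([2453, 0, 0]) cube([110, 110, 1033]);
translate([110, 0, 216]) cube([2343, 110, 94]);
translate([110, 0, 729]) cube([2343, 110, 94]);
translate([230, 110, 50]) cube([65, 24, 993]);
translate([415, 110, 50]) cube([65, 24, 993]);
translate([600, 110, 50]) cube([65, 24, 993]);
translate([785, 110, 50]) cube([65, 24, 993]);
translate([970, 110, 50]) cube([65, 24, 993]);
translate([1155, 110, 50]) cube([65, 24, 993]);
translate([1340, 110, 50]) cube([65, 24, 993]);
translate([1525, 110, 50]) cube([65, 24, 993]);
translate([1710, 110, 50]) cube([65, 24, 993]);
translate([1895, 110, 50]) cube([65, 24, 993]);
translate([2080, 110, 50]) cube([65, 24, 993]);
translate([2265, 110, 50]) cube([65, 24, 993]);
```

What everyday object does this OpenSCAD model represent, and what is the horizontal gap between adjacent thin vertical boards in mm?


A fence section. The picket gap is 120 mm.

Two posts, two rails, 12 pickets — a fence section. Span 2343 mm holds 12 pickets of 65 mm with 13 equal gaps: ⌊(2343 − 12·65) / 13⌋ = 120 mm.


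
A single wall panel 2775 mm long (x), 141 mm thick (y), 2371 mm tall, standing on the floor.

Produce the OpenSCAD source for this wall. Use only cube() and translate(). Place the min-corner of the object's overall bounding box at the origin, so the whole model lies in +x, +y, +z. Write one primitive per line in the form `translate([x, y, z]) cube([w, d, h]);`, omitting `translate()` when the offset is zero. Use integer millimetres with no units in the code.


cube([2775, 141, 2371]);


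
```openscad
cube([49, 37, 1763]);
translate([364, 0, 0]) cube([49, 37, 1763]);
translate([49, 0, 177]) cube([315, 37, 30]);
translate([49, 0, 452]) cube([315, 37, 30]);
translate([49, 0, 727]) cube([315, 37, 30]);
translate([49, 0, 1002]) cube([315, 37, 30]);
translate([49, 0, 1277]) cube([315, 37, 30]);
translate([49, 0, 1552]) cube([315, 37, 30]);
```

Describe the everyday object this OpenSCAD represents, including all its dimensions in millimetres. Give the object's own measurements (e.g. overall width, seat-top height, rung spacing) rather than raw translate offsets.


A straight ladder. Two 49×37 mm vertical rails, 1763 mm tall, stand 413 mm apart (outside-to-outside) with their front faces coplanar on the −y side. 6 rungs, each 37 mm deep and 30 mm tall, span between the inner faces of the rails, front faces flush with the rails. The lowest rung's underside is at z = 177 mm and rungs are spaced 275 mm apart (underside to underside).


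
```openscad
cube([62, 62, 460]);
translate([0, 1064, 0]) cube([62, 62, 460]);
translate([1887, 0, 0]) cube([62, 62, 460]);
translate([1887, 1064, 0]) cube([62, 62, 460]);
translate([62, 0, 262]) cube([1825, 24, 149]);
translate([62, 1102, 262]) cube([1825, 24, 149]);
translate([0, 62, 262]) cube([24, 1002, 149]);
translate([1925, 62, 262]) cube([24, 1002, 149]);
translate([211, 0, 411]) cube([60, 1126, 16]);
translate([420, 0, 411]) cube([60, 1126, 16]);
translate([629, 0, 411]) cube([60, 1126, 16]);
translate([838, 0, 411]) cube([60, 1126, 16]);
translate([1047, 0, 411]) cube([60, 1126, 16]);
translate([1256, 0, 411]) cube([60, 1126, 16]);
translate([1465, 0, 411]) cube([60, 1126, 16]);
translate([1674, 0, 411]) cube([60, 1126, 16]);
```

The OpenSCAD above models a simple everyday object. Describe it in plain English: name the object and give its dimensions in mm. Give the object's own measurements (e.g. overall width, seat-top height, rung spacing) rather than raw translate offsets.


A bed frame 1949 mm long (x) by 1126 mm wide (y). Four 62×62 mm corner posts, 460 mm tall, at the corners of the footprint. Four rails of 24 mm thickness and 149 mm height run between adjacent posts with their undersides at z = 262 mm, their outer faces flush with the outside of the frame (the two x-running rails run between the posts' inner faces; the two y-running rails run between the posts' inner faces). 8 slats, each 60 mm wide (x) and 16 mm thick, lie across the top of the two x-running rails, running the full 1126 mm width of the frame in y; along x they sit between the end posts with a 149 mm gap after the −x posts and between neighbouring slats, leaving 153 mm before the +x posts.


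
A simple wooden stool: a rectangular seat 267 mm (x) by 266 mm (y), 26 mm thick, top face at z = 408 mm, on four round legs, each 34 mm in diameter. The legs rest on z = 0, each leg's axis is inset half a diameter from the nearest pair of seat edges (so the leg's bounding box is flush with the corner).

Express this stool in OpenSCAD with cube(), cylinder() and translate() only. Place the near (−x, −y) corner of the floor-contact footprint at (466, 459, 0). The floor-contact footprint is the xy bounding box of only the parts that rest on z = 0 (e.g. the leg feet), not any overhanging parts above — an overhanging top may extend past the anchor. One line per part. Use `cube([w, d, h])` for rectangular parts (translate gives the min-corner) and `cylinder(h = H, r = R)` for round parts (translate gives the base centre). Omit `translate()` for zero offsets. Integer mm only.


translate([466, 459, 382]) cube([267, 266, 26]);
translate([483, 476, 0]) cylinder(h = 382, r = 17);
translate([716, 476, 0]) cylinder(h = 382, r = 17);
translate([483, 708, 0]) cylinder(h = 382, r = 17);
translate([716, 708, 0]) cylinder(h = 382, r = 17);


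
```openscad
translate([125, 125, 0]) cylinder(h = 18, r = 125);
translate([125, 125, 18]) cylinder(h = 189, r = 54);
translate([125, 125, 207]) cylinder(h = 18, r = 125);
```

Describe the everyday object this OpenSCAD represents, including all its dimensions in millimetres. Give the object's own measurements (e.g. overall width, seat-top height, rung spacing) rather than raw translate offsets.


A spool: two coaxial disc flanges of radius 125 mm and thickness 18 mm, joined by a core cylinder of radius 54 mm and height 189 mm. The lower flange rests on z = 0 and the three cylinders share a vertical axis.


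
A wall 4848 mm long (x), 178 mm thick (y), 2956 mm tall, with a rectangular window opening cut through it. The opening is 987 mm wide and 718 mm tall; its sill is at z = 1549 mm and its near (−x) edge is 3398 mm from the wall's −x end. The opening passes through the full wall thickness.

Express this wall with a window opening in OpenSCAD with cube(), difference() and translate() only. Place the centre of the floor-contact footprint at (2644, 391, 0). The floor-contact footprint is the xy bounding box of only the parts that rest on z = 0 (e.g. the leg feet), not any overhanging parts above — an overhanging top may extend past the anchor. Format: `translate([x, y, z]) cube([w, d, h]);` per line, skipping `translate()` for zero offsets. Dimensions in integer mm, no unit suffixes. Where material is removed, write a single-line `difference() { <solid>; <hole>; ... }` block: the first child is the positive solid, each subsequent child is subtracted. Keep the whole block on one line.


difference() { translate([220, 302, 0]) cube([4848, 178, 2956]); translate([3618, 302, 1549]) cube([987, 178, 718]); }


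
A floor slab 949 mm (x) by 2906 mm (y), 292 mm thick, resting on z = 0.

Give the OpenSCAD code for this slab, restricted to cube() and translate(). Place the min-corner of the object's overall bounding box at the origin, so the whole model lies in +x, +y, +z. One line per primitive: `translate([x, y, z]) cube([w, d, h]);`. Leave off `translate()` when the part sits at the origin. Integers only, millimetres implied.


cube([949, 2906, 292]);


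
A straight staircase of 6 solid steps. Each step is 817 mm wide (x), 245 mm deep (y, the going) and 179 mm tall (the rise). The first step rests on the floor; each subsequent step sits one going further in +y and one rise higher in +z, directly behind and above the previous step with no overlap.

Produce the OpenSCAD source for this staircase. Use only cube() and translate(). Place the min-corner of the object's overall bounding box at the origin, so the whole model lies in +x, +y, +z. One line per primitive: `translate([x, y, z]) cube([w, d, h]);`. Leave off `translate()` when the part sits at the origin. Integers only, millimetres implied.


cube([817, 245, 179]);
translate([0, 245, 179]) cube([817, 245, 179]);
translate([0, 490, 358]) cube([817, 245, 179]);
translate([0, 735, 537]) cube([817, 245, 179]);
translate([0, 980, 716]) cube([817, 245, 179]);
translate([0, 1225, 895]) cube([817, 245, 179]);


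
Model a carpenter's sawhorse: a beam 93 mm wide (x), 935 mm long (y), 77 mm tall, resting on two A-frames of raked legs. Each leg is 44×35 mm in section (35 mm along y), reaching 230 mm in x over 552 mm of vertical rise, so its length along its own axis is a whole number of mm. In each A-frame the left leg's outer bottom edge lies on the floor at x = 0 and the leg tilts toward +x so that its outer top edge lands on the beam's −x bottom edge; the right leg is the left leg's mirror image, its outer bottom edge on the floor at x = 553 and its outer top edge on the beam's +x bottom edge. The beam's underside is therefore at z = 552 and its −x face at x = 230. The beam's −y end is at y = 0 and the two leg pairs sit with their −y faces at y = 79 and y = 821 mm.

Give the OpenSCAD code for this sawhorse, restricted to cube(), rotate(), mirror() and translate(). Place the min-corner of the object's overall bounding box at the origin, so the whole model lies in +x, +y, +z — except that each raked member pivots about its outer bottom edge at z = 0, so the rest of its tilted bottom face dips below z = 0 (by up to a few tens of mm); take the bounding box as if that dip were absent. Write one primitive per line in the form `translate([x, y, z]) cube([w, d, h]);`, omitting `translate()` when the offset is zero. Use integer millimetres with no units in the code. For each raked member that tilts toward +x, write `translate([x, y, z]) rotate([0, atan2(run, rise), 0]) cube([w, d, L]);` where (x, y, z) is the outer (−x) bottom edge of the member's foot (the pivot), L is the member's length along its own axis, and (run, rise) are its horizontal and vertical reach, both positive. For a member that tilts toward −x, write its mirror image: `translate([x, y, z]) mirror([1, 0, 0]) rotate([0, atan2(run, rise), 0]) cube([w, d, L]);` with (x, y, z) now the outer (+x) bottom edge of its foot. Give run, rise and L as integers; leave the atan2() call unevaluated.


translate([230, 0, 552]) cube([93, 935, 77]);
translate([0, 79, 0]) rotate([0, atan2(230, 552), 0]) cube([44, 35, 598]);
translate([553, 79, 0]) mirror([1, 0, 0]) rotate([0, atan2(230, 552), 0]) cube([44, 35, 598]);
translate([0, 821, 0]) rotate([0, atan2(230, 552), 0]) cube([44, 35, 598]);
translate([553, 821, 0]) mirror([1, 0, 0]) rotate([0, atan2(230, 552), 0]) cube([44, 35, 598]);


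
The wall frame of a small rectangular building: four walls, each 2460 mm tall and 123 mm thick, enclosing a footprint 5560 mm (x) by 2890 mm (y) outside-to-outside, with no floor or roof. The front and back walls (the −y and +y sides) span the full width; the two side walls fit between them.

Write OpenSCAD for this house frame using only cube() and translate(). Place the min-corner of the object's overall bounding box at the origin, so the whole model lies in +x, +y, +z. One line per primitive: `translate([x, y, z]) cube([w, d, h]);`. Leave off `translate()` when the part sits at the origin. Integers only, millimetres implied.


cube([5560, 123, 2460]);
translate([0, 2767, 0]) cube([5560, 123, 2460]);
translate([0, 123, 0]) cube([123, 2644, 2460]);
translate([5437, 123, 0]) cube([123, 2644, 2460]);


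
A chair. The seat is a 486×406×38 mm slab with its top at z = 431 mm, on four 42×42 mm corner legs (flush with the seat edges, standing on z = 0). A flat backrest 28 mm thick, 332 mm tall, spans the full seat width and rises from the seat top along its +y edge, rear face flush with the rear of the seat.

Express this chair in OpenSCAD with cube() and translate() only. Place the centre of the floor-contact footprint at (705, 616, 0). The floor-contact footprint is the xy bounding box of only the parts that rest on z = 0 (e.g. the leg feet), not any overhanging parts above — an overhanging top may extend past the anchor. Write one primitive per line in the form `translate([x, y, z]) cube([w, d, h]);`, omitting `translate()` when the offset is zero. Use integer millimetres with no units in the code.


translate([462, 413, 393]) cube([486, 406, 38]);
translate([462, 413, 0]) cube([42, 42, 393]);
translate([906, 413, 0]) cube([42, 42, 393]);
translate([462, 777, 0]) cube([42, 42, 393]);
translate([906, 777, 0]) cube([42, 42, 393]);
translate([462, 791, 431]) cube([486, 28, 332]);


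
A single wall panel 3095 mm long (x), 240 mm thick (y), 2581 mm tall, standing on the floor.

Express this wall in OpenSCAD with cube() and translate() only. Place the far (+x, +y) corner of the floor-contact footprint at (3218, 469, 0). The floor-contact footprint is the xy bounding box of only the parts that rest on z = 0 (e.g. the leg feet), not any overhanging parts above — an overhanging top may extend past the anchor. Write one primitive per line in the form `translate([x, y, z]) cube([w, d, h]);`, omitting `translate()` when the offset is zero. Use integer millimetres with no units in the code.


translate([123, 229, 0]) cube([3095, 240, 2581]);


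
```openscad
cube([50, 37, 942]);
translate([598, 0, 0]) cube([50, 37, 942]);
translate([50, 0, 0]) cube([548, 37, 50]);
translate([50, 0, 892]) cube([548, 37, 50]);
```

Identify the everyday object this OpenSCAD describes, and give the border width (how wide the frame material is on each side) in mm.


A picture frame. The border width is 50 mm.

Four thin pieces enclosing a rectangular opening — a picture frame. The two full-height stiles are 942 mm tall; the top rail sits at z = 892 and is 50 mm tall, so the border above the opening is 942 − 892 = 50 mm, matching the stile x-width.


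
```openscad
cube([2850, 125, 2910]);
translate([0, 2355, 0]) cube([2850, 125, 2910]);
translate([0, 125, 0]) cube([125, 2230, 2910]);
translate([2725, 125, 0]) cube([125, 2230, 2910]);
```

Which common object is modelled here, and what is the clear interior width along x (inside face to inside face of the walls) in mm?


A house (or room) frame. The interior width is 2600 mm.

Four 2910 mm walls enclosing a rectangle with no floor or roof — a room or house frame. Outside width is 2850 mm and wall thickness is 125 mm, so the interior width is 2850 − 2 × 125 = 2600 mm.


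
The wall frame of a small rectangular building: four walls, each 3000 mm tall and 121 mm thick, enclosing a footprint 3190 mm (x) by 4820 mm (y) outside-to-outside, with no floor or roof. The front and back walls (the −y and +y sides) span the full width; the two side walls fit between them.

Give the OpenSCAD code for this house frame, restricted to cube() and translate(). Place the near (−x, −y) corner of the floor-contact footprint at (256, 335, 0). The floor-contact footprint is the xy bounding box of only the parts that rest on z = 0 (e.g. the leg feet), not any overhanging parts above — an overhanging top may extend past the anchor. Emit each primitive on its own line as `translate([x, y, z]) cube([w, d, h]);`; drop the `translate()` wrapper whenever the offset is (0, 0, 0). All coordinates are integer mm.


translate([256, 335, 0]) cube([3190, 121, 3000]);
translate([256, 5034, 0]) cube([3190, 121, 3000]);
translate([256, 456, 0]) cube([121, 4578, 3000]);
translate([3325, 456, 0]) cube([121, 4578, 3000]);


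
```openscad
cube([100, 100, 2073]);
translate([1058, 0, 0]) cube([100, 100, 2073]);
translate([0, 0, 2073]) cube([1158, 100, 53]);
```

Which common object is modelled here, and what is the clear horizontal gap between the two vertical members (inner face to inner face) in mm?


A door frame. The clear opening width is 958 mm.

Two 2073 mm tall posts with a header on top — a door frame. The left jamb is 100 mm wide at x = 0; the right jamb starts at x = 1058. The clear opening is 1058 − 100 = 958 mm.


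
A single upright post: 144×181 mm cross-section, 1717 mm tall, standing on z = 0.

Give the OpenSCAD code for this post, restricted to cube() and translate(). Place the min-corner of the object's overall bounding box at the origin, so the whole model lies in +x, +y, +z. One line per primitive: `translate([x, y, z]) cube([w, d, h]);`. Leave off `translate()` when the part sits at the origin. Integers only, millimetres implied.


cube([144, 181, 1717]);


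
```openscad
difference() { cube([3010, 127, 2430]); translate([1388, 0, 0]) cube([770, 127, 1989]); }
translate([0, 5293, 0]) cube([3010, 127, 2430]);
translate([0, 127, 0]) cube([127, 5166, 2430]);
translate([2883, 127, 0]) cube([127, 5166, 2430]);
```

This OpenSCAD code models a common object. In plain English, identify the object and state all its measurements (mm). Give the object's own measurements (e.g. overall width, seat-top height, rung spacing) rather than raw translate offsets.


A single room: four walls, each 2430 mm tall and 127 mm thick, enclosing an outside footprint 3010×5420 mm (x × y), no floor or roof. The front and back walls (−y and +y sides) run the full x-width; the side walls fit between their inner faces. A door opening 770 mm wide and 1989 mm tall is cut through the front wall from the floor up, its −x edge 1388 mm from the wall's −x end.


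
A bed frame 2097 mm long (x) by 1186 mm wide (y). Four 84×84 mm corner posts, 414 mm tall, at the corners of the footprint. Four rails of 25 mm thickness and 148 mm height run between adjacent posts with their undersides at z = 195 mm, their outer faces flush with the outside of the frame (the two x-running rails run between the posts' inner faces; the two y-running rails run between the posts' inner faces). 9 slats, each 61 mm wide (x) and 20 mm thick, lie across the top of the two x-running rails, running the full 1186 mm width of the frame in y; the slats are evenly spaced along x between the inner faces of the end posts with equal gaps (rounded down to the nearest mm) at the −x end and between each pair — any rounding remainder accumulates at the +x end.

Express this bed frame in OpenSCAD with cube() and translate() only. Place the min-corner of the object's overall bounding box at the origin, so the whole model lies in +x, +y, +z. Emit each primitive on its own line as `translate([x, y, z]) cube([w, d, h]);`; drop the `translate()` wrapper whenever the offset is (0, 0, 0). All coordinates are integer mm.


cube([84, 84, 414]);
translate([0, 1102, 0]) cube([84, 84, 414]);
translate([2013, 0, 0]) cube([84, 84, 414]);
translate([2013, 1102, 0]) cube([84, 84, 414]);
translate([84, 0, 195]) cube([1929, 25, 148]);
translate([84, 1161, 195]) cube([1929, 25, 148]);
translate([0, 84, 195]) cube([25, 1018, 148]);
translate([2072, 84, 195]) cube([25, 1018, 148]);
translate([222, 0, 343]) cube([61, 1186, 20]);
translate([421, 0, 343]) cube([61, 1186, 20]);
translate([620, 0, 343]) cube([61, 1186, 20]);
translate([819, 0, 343]) cube([61, 1186, 20]);
translate([1018, 0, 343]) cube([61, 1186, 20]);
translate([1217, 0, 343]) cube([61, 1186, 20]);
translate([1416, 0, 343]) cube([61, 1186, 20]);
translate([1615, 0, 343]) cube([61, 1186, 20]);
translate([1814, 0, 343]) cube([61, 1186, 20]);


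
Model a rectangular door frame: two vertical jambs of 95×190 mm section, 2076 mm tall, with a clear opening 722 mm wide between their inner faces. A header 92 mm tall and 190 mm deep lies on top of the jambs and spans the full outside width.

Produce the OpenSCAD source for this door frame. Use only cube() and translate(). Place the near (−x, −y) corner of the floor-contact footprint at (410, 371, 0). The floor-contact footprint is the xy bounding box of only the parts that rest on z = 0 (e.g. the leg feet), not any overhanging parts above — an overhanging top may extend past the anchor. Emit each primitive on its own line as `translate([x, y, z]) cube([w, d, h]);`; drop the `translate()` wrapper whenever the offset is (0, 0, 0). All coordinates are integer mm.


translate([410, 371, 0]) cube([95, 190, 2076]);
translate([1227, 371, 0]) cube([95, 190, 2076]);
translate([410, 371, 2076]) cube([912, 190, 92]);


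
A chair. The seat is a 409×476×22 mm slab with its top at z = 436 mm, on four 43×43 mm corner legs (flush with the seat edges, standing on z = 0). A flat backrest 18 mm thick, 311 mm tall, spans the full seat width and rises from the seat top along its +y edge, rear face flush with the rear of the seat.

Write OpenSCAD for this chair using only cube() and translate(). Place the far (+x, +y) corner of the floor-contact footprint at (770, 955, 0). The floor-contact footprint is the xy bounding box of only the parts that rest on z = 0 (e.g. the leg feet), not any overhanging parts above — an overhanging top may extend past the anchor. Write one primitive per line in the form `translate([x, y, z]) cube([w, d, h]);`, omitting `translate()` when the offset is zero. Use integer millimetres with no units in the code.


translate([361, 479, 414]) cube([409, 476, 22]);
translate([361, 479, 0]) cube([43, 43, 414]);
translate([727, 479, 0]) cube([43, 43, 414]);
translate([361, 912, 0]) cube([43, 43, 414]);
translate([727, 912, 0]) cube([43, 43, 414]);
translate([361, 937, 436]) cube([409, 18, 311]);


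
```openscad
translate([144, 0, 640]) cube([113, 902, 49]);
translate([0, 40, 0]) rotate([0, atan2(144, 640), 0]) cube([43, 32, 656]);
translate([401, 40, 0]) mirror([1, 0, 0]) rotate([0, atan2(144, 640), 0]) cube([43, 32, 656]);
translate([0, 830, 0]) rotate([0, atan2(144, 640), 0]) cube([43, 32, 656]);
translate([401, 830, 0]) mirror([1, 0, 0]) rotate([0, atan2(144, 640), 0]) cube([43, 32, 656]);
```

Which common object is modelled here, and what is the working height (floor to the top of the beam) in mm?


A sawhorse. The overall height is 689 mm.

A beam across two mirrored pairs of raked legs — a sawhorse. The beam's underside is at z = 640 (matching the legs' vertical rise in atan2(144, 640)) and the beam is 49 mm tall, so its top is at 640 + 49 = 689 mm. The raked legs top out at the beam's underside, so that is the highest point.


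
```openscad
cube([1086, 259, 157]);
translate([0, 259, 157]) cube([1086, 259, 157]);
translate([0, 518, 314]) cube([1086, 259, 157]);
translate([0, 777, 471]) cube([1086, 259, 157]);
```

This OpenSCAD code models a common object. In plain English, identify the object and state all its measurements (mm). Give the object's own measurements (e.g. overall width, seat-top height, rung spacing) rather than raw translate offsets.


A straight staircase of 4 solid steps. Each step is 1086 mm wide (x), 259 mm deep (y, the going) and 157 mm tall (the rise). The first step rests on the floor; each subsequent step sits one going further in +y and one rise higher in +z, directly behind and above the previous step with no overlap.


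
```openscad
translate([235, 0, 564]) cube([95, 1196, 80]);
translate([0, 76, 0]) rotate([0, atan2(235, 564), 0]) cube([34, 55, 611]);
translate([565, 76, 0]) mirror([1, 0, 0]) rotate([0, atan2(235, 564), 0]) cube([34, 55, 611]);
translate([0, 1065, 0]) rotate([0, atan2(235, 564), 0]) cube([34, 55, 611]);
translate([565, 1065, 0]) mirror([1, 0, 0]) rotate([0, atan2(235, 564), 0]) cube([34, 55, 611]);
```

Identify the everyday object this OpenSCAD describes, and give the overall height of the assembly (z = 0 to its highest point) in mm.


A sawhorse. The overall height is 644 mm.

A beam across two mirrored pairs of raked legs — a sawhorse. The beam's underside is at z = 564 (matching the legs' vertical rise in atan2(235, 564)) and the beam is 80 mm tall, so its top is at 564 + 80 = 644 mm. The raked legs top out at the beam's underside, so that is the highest point.


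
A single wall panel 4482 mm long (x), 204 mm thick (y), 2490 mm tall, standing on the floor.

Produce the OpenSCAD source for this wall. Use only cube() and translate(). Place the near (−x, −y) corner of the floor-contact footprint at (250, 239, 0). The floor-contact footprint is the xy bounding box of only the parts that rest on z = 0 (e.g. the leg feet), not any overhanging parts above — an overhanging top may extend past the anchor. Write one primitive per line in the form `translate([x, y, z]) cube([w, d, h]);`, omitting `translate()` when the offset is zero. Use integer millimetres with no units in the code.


translate([250, 239, 0]) cube([4482, 204, 2490]);


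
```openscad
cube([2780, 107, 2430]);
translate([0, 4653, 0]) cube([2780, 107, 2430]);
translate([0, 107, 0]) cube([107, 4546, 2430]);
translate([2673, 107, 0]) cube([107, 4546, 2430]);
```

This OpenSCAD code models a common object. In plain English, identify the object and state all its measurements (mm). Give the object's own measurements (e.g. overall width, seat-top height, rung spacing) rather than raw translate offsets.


The wall frame of a small rectangular building: four walls, each 2430 mm tall and 107 mm thick, enclosing a footprint 2780 mm (x) by 4760 mm (y) outside-to-outside, with no floor or roof. The front and back walls (the −y and +y sides) span the full width; the two side walls fit between them.


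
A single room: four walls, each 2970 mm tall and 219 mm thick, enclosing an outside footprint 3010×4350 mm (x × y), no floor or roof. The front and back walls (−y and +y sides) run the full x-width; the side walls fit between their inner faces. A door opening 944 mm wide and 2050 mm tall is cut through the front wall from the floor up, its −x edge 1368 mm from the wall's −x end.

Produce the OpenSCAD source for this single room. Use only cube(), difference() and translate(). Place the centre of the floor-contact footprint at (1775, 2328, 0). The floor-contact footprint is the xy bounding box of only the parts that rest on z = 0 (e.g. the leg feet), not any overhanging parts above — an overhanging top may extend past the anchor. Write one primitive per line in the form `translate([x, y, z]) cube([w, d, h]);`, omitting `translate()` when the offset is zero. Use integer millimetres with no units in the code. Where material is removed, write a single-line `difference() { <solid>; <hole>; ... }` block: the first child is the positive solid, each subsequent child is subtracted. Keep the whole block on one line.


difference() { translate([270, 153, 0]) cube([3010, 219, 2970]); translate([1638, 153, 0]) cube([944, 219, 2050]); }
translate([270, 4284, 0]) cube([3010, 219, 2970]);
translate([270, 372, 0]) cube([219, 3912, 2970]);
translate([3061, 372, 0]) cube([219, 3912, 2970]);


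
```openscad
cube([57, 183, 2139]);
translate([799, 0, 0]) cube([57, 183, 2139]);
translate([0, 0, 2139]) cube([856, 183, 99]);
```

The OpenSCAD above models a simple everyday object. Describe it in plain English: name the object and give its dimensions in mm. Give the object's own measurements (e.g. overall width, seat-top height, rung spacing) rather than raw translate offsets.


A door frame. The clear opening is 742 mm wide and 2139 mm high. Two 57 mm wide jambs, 183 mm deep, stand either side of the opening from the floor to the top of the opening. A 99 mm thick head sits across the top of both jambs, spanning the full outside width of the frame.


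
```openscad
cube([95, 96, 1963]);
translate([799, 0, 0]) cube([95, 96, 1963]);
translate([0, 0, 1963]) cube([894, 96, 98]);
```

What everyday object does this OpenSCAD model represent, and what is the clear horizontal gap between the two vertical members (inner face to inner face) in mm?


A door frame. The clear opening width is 704 mm.

Two 1963 mm tall posts with a header on top — a door frame. The left jamb is 95 mm wide at x = 0; the right jamb starts at x = 799. The clear opening is 799 − 95 = 704 mm.


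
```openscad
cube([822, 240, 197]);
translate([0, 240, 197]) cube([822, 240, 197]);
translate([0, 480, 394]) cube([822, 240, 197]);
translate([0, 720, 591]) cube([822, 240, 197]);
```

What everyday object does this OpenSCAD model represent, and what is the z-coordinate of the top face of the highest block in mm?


A staircase. The total rise is 788 mm.

4 identical blocks, each offset up and back from the previous — a staircase. Each step is 197 mm tall and there are 4 of them, so the total rise is 4 × 197 = 788 mm.


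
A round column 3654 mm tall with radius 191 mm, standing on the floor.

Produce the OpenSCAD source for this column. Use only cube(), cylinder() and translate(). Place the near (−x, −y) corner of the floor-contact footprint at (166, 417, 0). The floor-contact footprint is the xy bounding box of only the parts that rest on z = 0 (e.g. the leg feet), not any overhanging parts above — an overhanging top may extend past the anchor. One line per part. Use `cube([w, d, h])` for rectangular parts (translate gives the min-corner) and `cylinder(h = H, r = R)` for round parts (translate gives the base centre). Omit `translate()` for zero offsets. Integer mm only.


translate([357, 608, 0]) cylinder(h = 3654, r = 191);


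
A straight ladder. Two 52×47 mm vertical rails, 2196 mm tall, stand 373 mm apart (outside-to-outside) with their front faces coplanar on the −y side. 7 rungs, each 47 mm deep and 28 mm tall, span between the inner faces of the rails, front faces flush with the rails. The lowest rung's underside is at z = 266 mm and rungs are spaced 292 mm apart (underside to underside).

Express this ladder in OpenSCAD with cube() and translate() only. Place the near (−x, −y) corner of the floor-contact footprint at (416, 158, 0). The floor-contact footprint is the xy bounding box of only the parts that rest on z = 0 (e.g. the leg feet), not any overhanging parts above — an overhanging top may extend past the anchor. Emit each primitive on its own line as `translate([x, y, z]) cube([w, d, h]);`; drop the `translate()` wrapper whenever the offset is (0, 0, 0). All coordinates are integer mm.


translate([416, 158, 0]) cube([52, 47, 2196]);
translate([737, 158, 0]) cube([52, 47, 2196]);
translate([468, 158, 266]) cube([269, 47, 28]);
translate([468, 158, 558]) cube([269, 47, 28]);
translate([468, 158, 850]) cube([269, 47, 28]);
translate([468, 158, 1142]) cube([269, 47, 28]);
translate([468, 158, 1434]) cube([269, 47, 28]);
translate([468, 158, 1726]) cube([269, 47, 28]);
translate([468, 158, 2018]) cube([269, 47, 28]);


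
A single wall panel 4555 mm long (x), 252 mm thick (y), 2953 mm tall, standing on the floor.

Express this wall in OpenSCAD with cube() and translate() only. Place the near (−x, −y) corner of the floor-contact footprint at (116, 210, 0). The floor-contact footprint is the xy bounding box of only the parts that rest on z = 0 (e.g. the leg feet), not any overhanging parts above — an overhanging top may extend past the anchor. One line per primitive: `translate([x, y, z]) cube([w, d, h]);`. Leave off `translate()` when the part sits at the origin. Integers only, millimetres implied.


translate([116, 210, 0]) cube([4555, 252, 2953]);


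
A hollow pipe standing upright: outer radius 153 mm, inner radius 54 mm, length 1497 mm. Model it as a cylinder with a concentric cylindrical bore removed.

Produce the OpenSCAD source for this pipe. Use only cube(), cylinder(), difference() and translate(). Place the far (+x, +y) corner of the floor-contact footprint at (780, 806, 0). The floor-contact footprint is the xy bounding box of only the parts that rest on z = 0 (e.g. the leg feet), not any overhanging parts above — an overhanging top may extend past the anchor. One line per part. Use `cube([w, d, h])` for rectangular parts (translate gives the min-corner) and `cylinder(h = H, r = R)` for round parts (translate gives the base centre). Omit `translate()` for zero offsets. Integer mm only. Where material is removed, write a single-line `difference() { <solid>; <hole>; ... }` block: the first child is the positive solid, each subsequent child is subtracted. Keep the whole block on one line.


difference() { translate([627, 653, 0]) cylinder(h = 1497, r = 153); translate([627, 653, 0]) cylinder(h = 1497, r = 54); }


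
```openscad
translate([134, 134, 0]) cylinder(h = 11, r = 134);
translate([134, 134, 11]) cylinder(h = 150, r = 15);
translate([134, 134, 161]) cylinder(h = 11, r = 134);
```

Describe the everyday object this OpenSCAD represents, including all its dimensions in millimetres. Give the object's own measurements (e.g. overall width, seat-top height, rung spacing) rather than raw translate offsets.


A spool: two coaxial disc flanges of radius 134 mm and thickness 11 mm, joined by a core cylinder of radius 15 mm and height 150 mm. The lower flange rests on z = 0 and the three cylinders share a vertical axis.


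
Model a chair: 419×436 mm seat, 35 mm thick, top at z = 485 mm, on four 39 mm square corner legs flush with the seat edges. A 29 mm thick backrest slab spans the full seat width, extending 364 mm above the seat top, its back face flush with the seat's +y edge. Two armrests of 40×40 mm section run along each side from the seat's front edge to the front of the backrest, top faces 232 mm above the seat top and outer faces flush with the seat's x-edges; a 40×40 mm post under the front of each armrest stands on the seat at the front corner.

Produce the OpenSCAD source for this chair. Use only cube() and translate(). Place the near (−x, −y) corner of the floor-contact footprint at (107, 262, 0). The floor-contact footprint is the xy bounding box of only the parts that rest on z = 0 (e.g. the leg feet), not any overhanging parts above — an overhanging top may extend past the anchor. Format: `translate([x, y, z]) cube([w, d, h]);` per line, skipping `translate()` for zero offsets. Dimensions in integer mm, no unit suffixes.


translate([107, 262, 450]) cube([419, 436, 35]);
translate([107, 262, 0]) cube([39, 39, 450]);
translate([487, 262, 0]) cube([39, 39, 450]);
translate([107, 659, 0]) cube([39, 39, 450]);
translate([487, 659, 0]) cube([39, 39, 450]);
translate([107, 669, 485]) cube([419, 29, 364]);
translate([107, 262, 677]) cube([40, 407, 40]);
translate([486, 262, 677]) cube([40, 407, 40]);
translate([107, 262, 485]) cube([40, 40, 192]);
translate([486, 262, 485]) cube([40, 40, 192]);


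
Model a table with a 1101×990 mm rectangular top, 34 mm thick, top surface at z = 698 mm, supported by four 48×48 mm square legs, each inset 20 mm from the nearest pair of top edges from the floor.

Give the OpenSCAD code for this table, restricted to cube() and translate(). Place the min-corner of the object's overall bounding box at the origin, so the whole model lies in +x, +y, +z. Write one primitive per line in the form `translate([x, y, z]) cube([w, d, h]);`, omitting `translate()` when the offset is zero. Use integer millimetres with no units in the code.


translate([0, 0, 664]) cube([1101, 990, 34]);
translate([20, 20, 0]) cube([48, 48, 664]);
translate([1033, 20, 0]) cube([48, 48, 664]);
translate([20, 922, 0]) cube([48, 48, 664]);
translate([1033, 922, 0]) cube([48, 48, 664]);


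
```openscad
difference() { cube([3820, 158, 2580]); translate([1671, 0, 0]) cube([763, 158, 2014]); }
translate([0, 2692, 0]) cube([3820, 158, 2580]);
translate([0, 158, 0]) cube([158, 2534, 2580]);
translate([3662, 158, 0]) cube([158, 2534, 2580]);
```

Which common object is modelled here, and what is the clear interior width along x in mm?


A single room. The interior width is 3504 mm.

Four walls enclosing a rectangle with a door in the front wall — a room. Outside width 3820 minus two 158 mm walls gives 3504 mm.


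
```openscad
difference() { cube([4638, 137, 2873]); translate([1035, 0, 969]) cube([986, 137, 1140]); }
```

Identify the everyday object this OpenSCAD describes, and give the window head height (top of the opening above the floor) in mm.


A wall with a window opening. The window head height is 2109 mm.

A wall with a rectangular opening subtracted — a window. Sill at z = 969, opening 1140 mm tall, so the head is at 969 + 1140 = 2109 mm.


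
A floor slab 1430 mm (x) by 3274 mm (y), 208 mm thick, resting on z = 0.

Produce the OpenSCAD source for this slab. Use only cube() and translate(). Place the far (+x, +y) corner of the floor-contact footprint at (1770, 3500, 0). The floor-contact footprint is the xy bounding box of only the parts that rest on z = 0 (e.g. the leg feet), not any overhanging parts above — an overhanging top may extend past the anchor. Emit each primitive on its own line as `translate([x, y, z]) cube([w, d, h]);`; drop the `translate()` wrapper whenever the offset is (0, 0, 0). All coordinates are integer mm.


translate([340, 226, 0]) cube([1430, 3274, 208]);


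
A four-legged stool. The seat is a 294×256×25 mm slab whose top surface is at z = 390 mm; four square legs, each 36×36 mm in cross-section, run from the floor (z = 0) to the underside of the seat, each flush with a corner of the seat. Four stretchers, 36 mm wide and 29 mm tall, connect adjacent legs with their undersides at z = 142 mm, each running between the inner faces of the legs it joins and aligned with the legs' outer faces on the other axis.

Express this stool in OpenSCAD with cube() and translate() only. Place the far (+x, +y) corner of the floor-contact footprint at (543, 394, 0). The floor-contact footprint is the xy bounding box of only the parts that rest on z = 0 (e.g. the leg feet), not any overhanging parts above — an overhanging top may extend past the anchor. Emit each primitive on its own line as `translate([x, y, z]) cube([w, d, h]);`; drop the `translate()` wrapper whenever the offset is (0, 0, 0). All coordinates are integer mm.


// leg_h = 390 - 25 = 365
// stretcher span = 294 - 2*36 = 222
translate([249, 138, 365]) cube([294, 256, 25]);
translate([249, 138, 0]) cube([36, 36, 365]);
translate([507, 138, 0]) cube([36, 36, 365]);
translate([249, 358, 0]) cube([36, 36, 365]);
translate([507, 358, 0]) cube([36, 36, 365]);
translate([285, 138, 142]) cube([222, 36, 29]);
translate([285, 358, 142]) cube([222, 36, 29]);
translate([249, 174, 142]) cube([36, 184, 29]);
translate([507, 174, 142]) cube([36, 184, 29]);
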